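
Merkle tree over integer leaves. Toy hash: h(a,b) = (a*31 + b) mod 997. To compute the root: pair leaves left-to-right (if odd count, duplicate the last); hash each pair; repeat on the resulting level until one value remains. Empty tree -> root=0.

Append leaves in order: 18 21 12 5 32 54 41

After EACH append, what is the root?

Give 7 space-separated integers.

After append 18 (leaves=[18]):
  L0: [18]
  root=18
After append 21 (leaves=[18, 21]):
  L0: [18, 21]
  L1: h(18,21)=(18*31+21)%997=579 -> [579]
  root=579
After append 12 (leaves=[18, 21, 12]):
  L0: [18, 21, 12]
  L1: h(18,21)=(18*31+21)%997=579 h(12,12)=(12*31+12)%997=384 -> [579, 384]
  L2: h(579,384)=(579*31+384)%997=387 -> [387]
  root=387
After append 5 (leaves=[18, 21, 12, 5]):
  L0: [18, 21, 12, 5]
  L1: h(18,21)=(18*31+21)%997=579 h(12,5)=(12*31+5)%997=377 -> [579, 377]
  L2: h(579,377)=(579*31+377)%997=380 -> [380]
  root=380
After append 32 (leaves=[18, 21, 12, 5, 32]):
  L0: [18, 21, 12, 5, 32]
  L1: h(18,21)=(18*31+21)%997=579 h(12,5)=(12*31+5)%997=377 h(32,32)=(32*31+32)%997=27 -> [579, 377, 27]
  L2: h(579,377)=(579*31+377)%997=380 h(27,27)=(27*31+27)%997=864 -> [380, 864]
  L3: h(380,864)=(380*31+864)%997=680 -> [680]
  root=680
After append 54 (leaves=[18, 21, 12, 5, 32, 54]):
  L0: [18, 21, 12, 5, 32, 54]
  L1: h(18,21)=(18*31+21)%997=579 h(12,5)=(12*31+5)%997=377 h(32,54)=(32*31+54)%997=49 -> [579, 377, 49]
  L2: h(579,377)=(579*31+377)%997=380 h(49,49)=(49*31+49)%997=571 -> [380, 571]
  L3: h(380,571)=(380*31+571)%997=387 -> [387]
  root=387
After append 41 (leaves=[18, 21, 12, 5, 32, 54, 41]):
  L0: [18, 21, 12, 5, 32, 54, 41]
  L1: h(18,21)=(18*31+21)%997=579 h(12,5)=(12*31+5)%997=377 h(32,54)=(32*31+54)%997=49 h(41,41)=(41*31+41)%997=315 -> [579, 377, 49, 315]
  L2: h(579,377)=(579*31+377)%997=380 h(49,315)=(49*31+315)%997=837 -> [380, 837]
  L3: h(380,837)=(380*31+837)%997=653 -> [653]
  root=653

Answer: 18 579 387 380 680 387 653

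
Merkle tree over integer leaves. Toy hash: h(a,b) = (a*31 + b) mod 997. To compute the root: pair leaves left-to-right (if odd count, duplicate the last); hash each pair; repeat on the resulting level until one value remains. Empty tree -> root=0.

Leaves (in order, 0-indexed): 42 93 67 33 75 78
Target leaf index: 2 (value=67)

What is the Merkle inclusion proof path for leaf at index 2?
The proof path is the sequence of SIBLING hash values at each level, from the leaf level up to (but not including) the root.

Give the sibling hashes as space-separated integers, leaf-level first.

L0 (leaves): [42, 93, 67, 33, 75, 78], target index=2
L1: h(42,93)=(42*31+93)%997=398 [pair 0] h(67,33)=(67*31+33)%997=116 [pair 1] h(75,78)=(75*31+78)%997=409 [pair 2] -> [398, 116, 409]
  Sibling for proof at L0: 33
L2: h(398,116)=(398*31+116)%997=490 [pair 0] h(409,409)=(409*31+409)%997=127 [pair 1] -> [490, 127]
  Sibling for proof at L1: 398
L3: h(490,127)=(490*31+127)%997=362 [pair 0] -> [362]
  Sibling for proof at L2: 127
Root: 362
Proof path (sibling hashes from leaf to root): [33, 398, 127]

Answer: 33 398 127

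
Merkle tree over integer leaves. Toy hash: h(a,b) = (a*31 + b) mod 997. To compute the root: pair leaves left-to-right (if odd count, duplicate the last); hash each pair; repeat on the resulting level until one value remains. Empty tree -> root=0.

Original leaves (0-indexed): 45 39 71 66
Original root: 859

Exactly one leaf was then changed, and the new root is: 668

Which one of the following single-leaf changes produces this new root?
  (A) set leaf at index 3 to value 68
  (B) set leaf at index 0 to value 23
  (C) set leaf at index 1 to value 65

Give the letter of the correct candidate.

Answer: C

Derivation:
Original leaves: [45, 39, 71, 66]
Target new root: 668
Try each candidate change and compute the resulting root:
Candidate A: set leaf[3] = 68 -> leaves = [45, 39, 71, 68]
  L0: [45, 39, 71, 68]
  L1: h(45,39)=(45*31+39)%997=437 h(71,68)=(71*31+68)%997=275 -> [437, 275]
  L2: h(437,275)=(437*31+275)%997=861 -> [861]
  root = 861 != target 668
Candidate B: set leaf[0] = 23 -> leaves = [23, 39, 71, 66]
  L0: [23, 39, 71, 66]
  L1: h(23,39)=(23*31+39)%997=752 h(71,66)=(71*31+66)%997=273 -> [752, 273]
  L2: h(752,273)=(752*31+273)%997=654 -> [654]
  root = 654 != target 668
Candidate C: set leaf[1] = 65 -> leaves = [45, 65, 71, 66]
  L0: [45, 65, 71, 66]
  L1: h(45,65)=(45*31+65)%997=463 h(71,66)=(71*31+66)%997=273 -> [463, 273]
  L2: h(463,273)=(463*31+273)%997=668 -> [668]
  root = 668 == target 668  ** MATCH **
Candidate C produces the target root.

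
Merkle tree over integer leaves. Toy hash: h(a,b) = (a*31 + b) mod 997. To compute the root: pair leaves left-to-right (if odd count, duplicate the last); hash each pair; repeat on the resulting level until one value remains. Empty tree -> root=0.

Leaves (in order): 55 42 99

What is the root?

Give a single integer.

Answer: 496

Derivation:
L0: [55, 42, 99]
L1: h(55,42)=(55*31+42)%997=750 h(99,99)=(99*31+99)%997=177 -> [750, 177]
L2: h(750,177)=(750*31+177)%997=496 -> [496]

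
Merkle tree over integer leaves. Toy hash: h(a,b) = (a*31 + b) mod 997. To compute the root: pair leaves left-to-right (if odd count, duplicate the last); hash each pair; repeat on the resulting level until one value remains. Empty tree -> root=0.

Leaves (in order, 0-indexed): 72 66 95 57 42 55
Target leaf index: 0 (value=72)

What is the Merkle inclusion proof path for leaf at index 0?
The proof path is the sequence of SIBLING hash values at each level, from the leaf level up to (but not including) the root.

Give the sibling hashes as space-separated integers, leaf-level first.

Answer: 66 11 553

Derivation:
L0 (leaves): [72, 66, 95, 57, 42, 55], target index=0
L1: h(72,66)=(72*31+66)%997=304 [pair 0] h(95,57)=(95*31+57)%997=11 [pair 1] h(42,55)=(42*31+55)%997=360 [pair 2] -> [304, 11, 360]
  Sibling for proof at L0: 66
L2: h(304,11)=(304*31+11)%997=462 [pair 0] h(360,360)=(360*31+360)%997=553 [pair 1] -> [462, 553]
  Sibling for proof at L1: 11
L3: h(462,553)=(462*31+553)%997=917 [pair 0] -> [917]
  Sibling for proof at L2: 553
Root: 917
Proof path (sibling hashes from leaf to root): [66, 11, 553]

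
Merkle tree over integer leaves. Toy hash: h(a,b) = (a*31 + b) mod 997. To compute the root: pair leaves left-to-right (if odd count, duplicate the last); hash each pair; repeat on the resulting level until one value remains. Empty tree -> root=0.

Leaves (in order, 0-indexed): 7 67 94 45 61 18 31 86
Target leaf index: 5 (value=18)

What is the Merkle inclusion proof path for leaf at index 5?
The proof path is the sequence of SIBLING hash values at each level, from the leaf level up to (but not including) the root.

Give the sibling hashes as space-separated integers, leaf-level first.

Answer: 61 50 796

Derivation:
L0 (leaves): [7, 67, 94, 45, 61, 18, 31, 86], target index=5
L1: h(7,67)=(7*31+67)%997=284 [pair 0] h(94,45)=(94*31+45)%997=965 [pair 1] h(61,18)=(61*31+18)%997=912 [pair 2] h(31,86)=(31*31+86)%997=50 [pair 3] -> [284, 965, 912, 50]
  Sibling for proof at L0: 61
L2: h(284,965)=(284*31+965)%997=796 [pair 0] h(912,50)=(912*31+50)%997=406 [pair 1] -> [796, 406]
  Sibling for proof at L1: 50
L3: h(796,406)=(796*31+406)%997=157 [pair 0] -> [157]
  Sibling for proof at L2: 796
Root: 157
Proof path (sibling hashes from leaf to root): [61, 50, 796]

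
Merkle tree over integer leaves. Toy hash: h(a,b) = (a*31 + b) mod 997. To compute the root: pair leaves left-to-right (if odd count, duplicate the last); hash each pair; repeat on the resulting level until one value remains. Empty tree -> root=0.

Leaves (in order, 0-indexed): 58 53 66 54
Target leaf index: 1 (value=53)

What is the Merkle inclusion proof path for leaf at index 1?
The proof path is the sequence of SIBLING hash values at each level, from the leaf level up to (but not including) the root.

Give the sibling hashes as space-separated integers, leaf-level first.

L0 (leaves): [58, 53, 66, 54], target index=1
L1: h(58,53)=(58*31+53)%997=854 [pair 0] h(66,54)=(66*31+54)%997=106 [pair 1] -> [854, 106]
  Sibling for proof at L0: 58
L2: h(854,106)=(854*31+106)%997=658 [pair 0] -> [658]
  Sibling for proof at L1: 106
Root: 658
Proof path (sibling hashes from leaf to root): [58, 106]

Answer: 58 106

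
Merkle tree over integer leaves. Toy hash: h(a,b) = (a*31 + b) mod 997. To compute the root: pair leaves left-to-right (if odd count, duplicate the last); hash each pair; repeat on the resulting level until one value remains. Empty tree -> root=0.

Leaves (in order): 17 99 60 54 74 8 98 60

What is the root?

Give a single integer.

L0: [17, 99, 60, 54, 74, 8, 98, 60]
L1: h(17,99)=(17*31+99)%997=626 h(60,54)=(60*31+54)%997=917 h(74,8)=(74*31+8)%997=308 h(98,60)=(98*31+60)%997=107 -> [626, 917, 308, 107]
L2: h(626,917)=(626*31+917)%997=383 h(308,107)=(308*31+107)%997=682 -> [383, 682]
L3: h(383,682)=(383*31+682)%997=591 -> [591]

Answer: 591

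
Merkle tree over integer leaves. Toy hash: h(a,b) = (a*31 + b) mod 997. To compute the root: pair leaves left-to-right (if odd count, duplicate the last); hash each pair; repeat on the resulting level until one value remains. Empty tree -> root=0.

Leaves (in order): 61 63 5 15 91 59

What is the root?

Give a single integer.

Answer: 167

Derivation:
L0: [61, 63, 5, 15, 91, 59]
L1: h(61,63)=(61*31+63)%997=957 h(5,15)=(5*31+15)%997=170 h(91,59)=(91*31+59)%997=886 -> [957, 170, 886]
L2: h(957,170)=(957*31+170)%997=924 h(886,886)=(886*31+886)%997=436 -> [924, 436]
L3: h(924,436)=(924*31+436)%997=167 -> [167]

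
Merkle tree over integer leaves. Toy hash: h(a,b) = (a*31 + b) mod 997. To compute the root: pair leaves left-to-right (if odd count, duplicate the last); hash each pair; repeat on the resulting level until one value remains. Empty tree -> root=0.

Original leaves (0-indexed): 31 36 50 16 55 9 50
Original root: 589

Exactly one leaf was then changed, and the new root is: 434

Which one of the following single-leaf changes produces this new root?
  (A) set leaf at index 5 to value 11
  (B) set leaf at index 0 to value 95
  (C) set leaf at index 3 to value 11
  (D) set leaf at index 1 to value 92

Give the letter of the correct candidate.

Answer: C

Derivation:
Original leaves: [31, 36, 50, 16, 55, 9, 50]
Target new root: 434
Try each candidate change and compute the resulting root:
Candidate A: set leaf[5] = 11 -> leaves = [31, 36, 50, 16, 55, 11, 50]
  L0: [31, 36, 50, 16, 55, 11, 50]
  L1: h(31,36)=(31*31+36)%997=0 h(50,16)=(50*31+16)%997=569 h(55,11)=(55*31+11)%997=719 h(50,50)=(50*31+50)%997=603 -> [0, 569, 719, 603]
  L2: h(0,569)=(0*31+569)%997=569 h(719,603)=(719*31+603)%997=958 -> [569, 958]
  L3: h(569,958)=(569*31+958)%997=651 -> [651]
  root = 651 != target 434
Candidate B: set leaf[0] = 95 -> leaves = [95, 36, 50, 16, 55, 9, 50]
  L0: [95, 36, 50, 16, 55, 9, 50]
  L1: h(95,36)=(95*31+36)%997=987 h(50,16)=(50*31+16)%997=569 h(55,9)=(55*31+9)%997=717 h(50,50)=(50*31+50)%997=603 -> [987, 569, 717, 603]
  L2: h(987,569)=(987*31+569)%997=259 h(717,603)=(717*31+603)%997=896 -> [259, 896]
  L3: h(259,896)=(259*31+896)%997=949 -> [949]
  root = 949 != target 434
Candidate C: set leaf[3] = 11 -> leaves = [31, 36, 50, 11, 55, 9, 50]
  L0: [31, 36, 50, 11, 55, 9, 50]
  L1: h(31,36)=(31*31+36)%997=0 h(50,11)=(50*31+11)%997=564 h(55,9)=(55*31+9)%997=717 h(50,50)=(50*31+50)%997=603 -> [0, 564, 717, 603]
  L2: h(0,564)=(0*31+564)%997=564 h(717,603)=(717*31+603)%997=896 -> [564, 896]
  L3: h(564,896)=(564*31+896)%997=434 -> [434]
  root = 434 == target 434  ** MATCH **
Candidate D: set leaf[1] = 92 -> leaves = [31, 92, 50, 16, 55, 9, 50]
  L0: [31, 92, 50, 16, 55, 9, 50]
  L1: h(31,92)=(31*31+92)%997=56 h(50,16)=(50*31+16)%997=569 h(55,9)=(55*31+9)%997=717 h(50,50)=(50*31+50)%997=603 -> [56, 569, 717, 603]
  L2: h(56,569)=(56*31+569)%997=311 h(717,603)=(717*31+603)%997=896 -> [311, 896]
  L3: h(311,896)=(311*31+896)%997=567 -> [567]
  root = 567 != target 434
Candidate C produces the target root.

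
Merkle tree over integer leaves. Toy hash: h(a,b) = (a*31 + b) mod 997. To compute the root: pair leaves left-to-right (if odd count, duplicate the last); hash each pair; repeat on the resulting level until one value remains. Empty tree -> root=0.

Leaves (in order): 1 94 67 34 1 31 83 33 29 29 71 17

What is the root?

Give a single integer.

L0: [1, 94, 67, 34, 1, 31, 83, 33, 29, 29, 71, 17]
L1: h(1,94)=(1*31+94)%997=125 h(67,34)=(67*31+34)%997=117 h(1,31)=(1*31+31)%997=62 h(83,33)=(83*31+33)%997=612 h(29,29)=(29*31+29)%997=928 h(71,17)=(71*31+17)%997=224 -> [125, 117, 62, 612, 928, 224]
L2: h(125,117)=(125*31+117)%997=4 h(62,612)=(62*31+612)%997=540 h(928,224)=(928*31+224)%997=79 -> [4, 540, 79]
L3: h(4,540)=(4*31+540)%997=664 h(79,79)=(79*31+79)%997=534 -> [664, 534]
L4: h(664,534)=(664*31+534)%997=181 -> [181]

Answer: 181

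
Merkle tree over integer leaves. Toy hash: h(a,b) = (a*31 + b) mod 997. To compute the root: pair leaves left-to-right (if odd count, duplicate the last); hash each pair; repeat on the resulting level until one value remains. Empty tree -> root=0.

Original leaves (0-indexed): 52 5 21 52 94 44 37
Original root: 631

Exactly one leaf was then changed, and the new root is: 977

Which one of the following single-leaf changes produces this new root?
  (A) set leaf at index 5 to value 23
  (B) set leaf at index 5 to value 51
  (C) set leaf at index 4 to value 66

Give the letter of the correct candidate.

Original leaves: [52, 5, 21, 52, 94, 44, 37]
Target new root: 977
Try each candidate change and compute the resulting root:
Candidate A: set leaf[5] = 23 -> leaves = [52, 5, 21, 52, 94, 23, 37]
  L0: [52, 5, 21, 52, 94, 23, 37]
  L1: h(52,5)=(52*31+5)%997=620 h(21,52)=(21*31+52)%997=703 h(94,23)=(94*31+23)%997=943 h(37,37)=(37*31+37)%997=187 -> [620, 703, 943, 187]
  L2: h(620,703)=(620*31+703)%997=980 h(943,187)=(943*31+187)%997=507 -> [980, 507]
  L3: h(980,507)=(980*31+507)%997=977 -> [977]
  root = 977 == target 977  ** MATCH **
Candidate B: set leaf[5] = 51 -> leaves = [52, 5, 21, 52, 94, 51, 37]
  L0: [52, 5, 21, 52, 94, 51, 37]
  L1: h(52,5)=(52*31+5)%997=620 h(21,52)=(21*31+52)%997=703 h(94,51)=(94*31+51)%997=971 h(37,37)=(37*31+37)%997=187 -> [620, 703, 971, 187]
  L2: h(620,703)=(620*31+703)%997=980 h(971,187)=(971*31+187)%997=378 -> [980, 378]
  L3: h(980,378)=(980*31+378)%997=848 -> [848]
  root = 848 != target 977
Candidate C: set leaf[4] = 66 -> leaves = [52, 5, 21, 52, 66, 44, 37]
  L0: [52, 5, 21, 52, 66, 44, 37]
  L1: h(52,5)=(52*31+5)%997=620 h(21,52)=(21*31+52)%997=703 h(66,44)=(66*31+44)%997=96 h(37,37)=(37*31+37)%997=187 -> [620, 703, 96, 187]
  L2: h(620,703)=(620*31+703)%997=980 h(96,187)=(96*31+187)%997=172 -> [980, 172]
  L3: h(980,172)=(980*31+172)%997=642 -> [642]
  root = 642 != target 977
Candidate A produces the target root.

Answer: A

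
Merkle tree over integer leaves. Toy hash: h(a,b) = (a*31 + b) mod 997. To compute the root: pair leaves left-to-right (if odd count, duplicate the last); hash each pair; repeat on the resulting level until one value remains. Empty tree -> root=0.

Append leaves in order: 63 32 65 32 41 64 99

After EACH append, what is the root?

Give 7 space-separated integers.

Answer: 63 988 804 771 83 819 658

Derivation:
After append 63 (leaves=[63]):
  L0: [63]
  root=63
After append 32 (leaves=[63, 32]):
  L0: [63, 32]
  L1: h(63,32)=(63*31+32)%997=988 -> [988]
  root=988
After append 65 (leaves=[63, 32, 65]):
  L0: [63, 32, 65]
  L1: h(63,32)=(63*31+32)%997=988 h(65,65)=(65*31+65)%997=86 -> [988, 86]
  L2: h(988,86)=(988*31+86)%997=804 -> [804]
  root=804
After append 32 (leaves=[63, 32, 65, 32]):
  L0: [63, 32, 65, 32]
  L1: h(63,32)=(63*31+32)%997=988 h(65,32)=(65*31+32)%997=53 -> [988, 53]
  L2: h(988,53)=(988*31+53)%997=771 -> [771]
  root=771
After append 41 (leaves=[63, 32, 65, 32, 41]):
  L0: [63, 32, 65, 32, 41]
  L1: h(63,32)=(63*31+32)%997=988 h(65,32)=(65*31+32)%997=53 h(41,41)=(41*31+41)%997=315 -> [988, 53, 315]
  L2: h(988,53)=(988*31+53)%997=771 h(315,315)=(315*31+315)%997=110 -> [771, 110]
  L3: h(771,110)=(771*31+110)%997=83 -> [83]
  root=83
After append 64 (leaves=[63, 32, 65, 32, 41, 64]):
  L0: [63, 32, 65, 32, 41, 64]
  L1: h(63,32)=(63*31+32)%997=988 h(65,32)=(65*31+32)%997=53 h(41,64)=(41*31+64)%997=338 -> [988, 53, 338]
  L2: h(988,53)=(988*31+53)%997=771 h(338,338)=(338*31+338)%997=846 -> [771, 846]
  L3: h(771,846)=(771*31+846)%997=819 -> [819]
  root=819
After append 99 (leaves=[63, 32, 65, 32, 41, 64, 99]):
  L0: [63, 32, 65, 32, 41, 64, 99]
  L1: h(63,32)=(63*31+32)%997=988 h(65,32)=(65*31+32)%997=53 h(41,64)=(41*31+64)%997=338 h(99,99)=(99*31+99)%997=177 -> [988, 53, 338, 177]
  L2: h(988,53)=(988*31+53)%997=771 h(338,177)=(338*31+177)%997=685 -> [771, 685]
  L3: h(771,685)=(771*31+685)%997=658 -> [658]
  root=658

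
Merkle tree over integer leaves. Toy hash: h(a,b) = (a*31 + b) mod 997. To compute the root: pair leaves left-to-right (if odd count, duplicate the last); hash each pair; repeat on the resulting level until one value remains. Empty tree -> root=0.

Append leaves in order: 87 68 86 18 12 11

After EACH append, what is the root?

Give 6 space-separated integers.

After append 87 (leaves=[87]):
  L0: [87]
  root=87
After append 68 (leaves=[87, 68]):
  L0: [87, 68]
  L1: h(87,68)=(87*31+68)%997=771 -> [771]
  root=771
After append 86 (leaves=[87, 68, 86]):
  L0: [87, 68, 86]
  L1: h(87,68)=(87*31+68)%997=771 h(86,86)=(86*31+86)%997=758 -> [771, 758]
  L2: h(771,758)=(771*31+758)%997=731 -> [731]
  root=731
After append 18 (leaves=[87, 68, 86, 18]):
  L0: [87, 68, 86, 18]
  L1: h(87,68)=(87*31+68)%997=771 h(86,18)=(86*31+18)%997=690 -> [771, 690]
  L2: h(771,690)=(771*31+690)%997=663 -> [663]
  root=663
After append 12 (leaves=[87, 68, 86, 18, 12]):
  L0: [87, 68, 86, 18, 12]
  L1: h(87,68)=(87*31+68)%997=771 h(86,18)=(86*31+18)%997=690 h(12,12)=(12*31+12)%997=384 -> [771, 690, 384]
  L2: h(771,690)=(771*31+690)%997=663 h(384,384)=(384*31+384)%997=324 -> [663, 324]
  L3: h(663,324)=(663*31+324)%997=937 -> [937]
  root=937
After append 11 (leaves=[87, 68, 86, 18, 12, 11]):
  L0: [87, 68, 86, 18, 12, 11]
  L1: h(87,68)=(87*31+68)%997=771 h(86,18)=(86*31+18)%997=690 h(12,11)=(12*31+11)%997=383 -> [771, 690, 383]
  L2: h(771,690)=(771*31+690)%997=663 h(383,383)=(383*31+383)%997=292 -> [663, 292]
  L3: h(663,292)=(663*31+292)%997=905 -> [905]
  root=905

Answer: 87 771 731 663 937 905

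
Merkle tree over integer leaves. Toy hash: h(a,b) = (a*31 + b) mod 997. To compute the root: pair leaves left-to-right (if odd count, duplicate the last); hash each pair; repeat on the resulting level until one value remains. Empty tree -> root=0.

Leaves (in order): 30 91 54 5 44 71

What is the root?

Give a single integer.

L0: [30, 91, 54, 5, 44, 71]
L1: h(30,91)=(30*31+91)%997=24 h(54,5)=(54*31+5)%997=682 h(44,71)=(44*31+71)%997=438 -> [24, 682, 438]
L2: h(24,682)=(24*31+682)%997=429 h(438,438)=(438*31+438)%997=58 -> [429, 58]
L3: h(429,58)=(429*31+58)%997=396 -> [396]

Answer: 396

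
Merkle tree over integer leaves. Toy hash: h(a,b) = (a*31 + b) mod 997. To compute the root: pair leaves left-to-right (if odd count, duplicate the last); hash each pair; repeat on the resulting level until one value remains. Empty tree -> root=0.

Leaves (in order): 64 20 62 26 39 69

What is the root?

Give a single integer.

Answer: 227

Derivation:
L0: [64, 20, 62, 26, 39, 69]
L1: h(64,20)=(64*31+20)%997=10 h(62,26)=(62*31+26)%997=951 h(39,69)=(39*31+69)%997=281 -> [10, 951, 281]
L2: h(10,951)=(10*31+951)%997=264 h(281,281)=(281*31+281)%997=19 -> [264, 19]
L3: h(264,19)=(264*31+19)%997=227 -> [227]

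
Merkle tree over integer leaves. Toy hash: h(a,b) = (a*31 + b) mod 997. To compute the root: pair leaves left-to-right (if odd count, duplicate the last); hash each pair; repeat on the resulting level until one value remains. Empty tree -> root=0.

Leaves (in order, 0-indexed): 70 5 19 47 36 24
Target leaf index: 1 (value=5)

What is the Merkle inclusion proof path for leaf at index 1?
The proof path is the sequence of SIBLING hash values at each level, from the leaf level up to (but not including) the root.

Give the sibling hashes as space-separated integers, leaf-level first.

Answer: 70 636 588

Derivation:
L0 (leaves): [70, 5, 19, 47, 36, 24], target index=1
L1: h(70,5)=(70*31+5)%997=181 [pair 0] h(19,47)=(19*31+47)%997=636 [pair 1] h(36,24)=(36*31+24)%997=143 [pair 2] -> [181, 636, 143]
  Sibling for proof at L0: 70
L2: h(181,636)=(181*31+636)%997=265 [pair 0] h(143,143)=(143*31+143)%997=588 [pair 1] -> [265, 588]
  Sibling for proof at L1: 636
L3: h(265,588)=(265*31+588)%997=827 [pair 0] -> [827]
  Sibling for proof at L2: 588
Root: 827
Proof path (sibling hashes from leaf to root): [70, 636, 588]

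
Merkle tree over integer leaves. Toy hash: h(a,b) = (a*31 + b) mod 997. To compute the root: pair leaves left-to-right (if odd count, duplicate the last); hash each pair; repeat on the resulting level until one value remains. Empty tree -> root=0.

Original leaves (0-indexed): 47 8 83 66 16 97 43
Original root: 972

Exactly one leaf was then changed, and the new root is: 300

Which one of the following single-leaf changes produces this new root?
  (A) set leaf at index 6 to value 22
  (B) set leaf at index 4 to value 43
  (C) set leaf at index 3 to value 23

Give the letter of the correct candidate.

Original leaves: [47, 8, 83, 66, 16, 97, 43]
Target new root: 300
Try each candidate change and compute the resulting root:
Candidate A: set leaf[6] = 22 -> leaves = [47, 8, 83, 66, 16, 97, 22]
  L0: [47, 8, 83, 66, 16, 97, 22]
  L1: h(47,8)=(47*31+8)%997=468 h(83,66)=(83*31+66)%997=645 h(16,97)=(16*31+97)%997=593 h(22,22)=(22*31+22)%997=704 -> [468, 645, 593, 704]
  L2: h(468,645)=(468*31+645)%997=198 h(593,704)=(593*31+704)%997=144 -> [198, 144]
  L3: h(198,144)=(198*31+144)%997=300 -> [300]
  root = 300 == target 300  ** MATCH **
Candidate B: set leaf[4] = 43 -> leaves = [47, 8, 83, 66, 43, 97, 43]
  L0: [47, 8, 83, 66, 43, 97, 43]
  L1: h(47,8)=(47*31+8)%997=468 h(83,66)=(83*31+66)%997=645 h(43,97)=(43*31+97)%997=433 h(43,43)=(43*31+43)%997=379 -> [468, 645, 433, 379]
  L2: h(468,645)=(468*31+645)%997=198 h(433,379)=(433*31+379)%997=841 -> [198, 841]
  L3: h(198,841)=(198*31+841)%997=0 -> [0]
  root = 0 != target 300
Candidate C: set leaf[3] = 23 -> leaves = [47, 8, 83, 23, 16, 97, 43]
  L0: [47, 8, 83, 23, 16, 97, 43]
  L1: h(47,8)=(47*31+8)%997=468 h(83,23)=(83*31+23)%997=602 h(16,97)=(16*31+97)%997=593 h(43,43)=(43*31+43)%997=379 -> [468, 602, 593, 379]
  L2: h(468,602)=(468*31+602)%997=155 h(593,379)=(593*31+379)%997=816 -> [155, 816]
  L3: h(155,816)=(155*31+816)%997=636 -> [636]
  root = 636 != target 300
Candidate A produces the target root.

Answer: A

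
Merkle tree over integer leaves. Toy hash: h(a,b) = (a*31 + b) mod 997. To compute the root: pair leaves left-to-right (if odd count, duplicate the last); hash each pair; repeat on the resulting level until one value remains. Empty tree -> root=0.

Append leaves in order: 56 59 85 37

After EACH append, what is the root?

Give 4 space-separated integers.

After append 56 (leaves=[56]):
  L0: [56]
  root=56
After append 59 (leaves=[56, 59]):
  L0: [56, 59]
  L1: h(56,59)=(56*31+59)%997=798 -> [798]
  root=798
After append 85 (leaves=[56, 59, 85]):
  L0: [56, 59, 85]
  L1: h(56,59)=(56*31+59)%997=798 h(85,85)=(85*31+85)%997=726 -> [798, 726]
  L2: h(798,726)=(798*31+726)%997=539 -> [539]
  root=539
After append 37 (leaves=[56, 59, 85, 37]):
  L0: [56, 59, 85, 37]
  L1: h(56,59)=(56*31+59)%997=798 h(85,37)=(85*31+37)%997=678 -> [798, 678]
  L2: h(798,678)=(798*31+678)%997=491 -> [491]
  root=491

Answer: 56 798 539 491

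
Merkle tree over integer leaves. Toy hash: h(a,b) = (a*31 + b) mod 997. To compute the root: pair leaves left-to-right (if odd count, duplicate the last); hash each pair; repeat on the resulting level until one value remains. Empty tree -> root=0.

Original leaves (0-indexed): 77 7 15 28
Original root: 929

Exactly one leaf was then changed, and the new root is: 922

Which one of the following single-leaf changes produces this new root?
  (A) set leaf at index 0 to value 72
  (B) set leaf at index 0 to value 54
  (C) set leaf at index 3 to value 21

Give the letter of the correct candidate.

Original leaves: [77, 7, 15, 28]
Target new root: 922
Try each candidate change and compute the resulting root:
Candidate A: set leaf[0] = 72 -> leaves = [72, 7, 15, 28]
  L0: [72, 7, 15, 28]
  L1: h(72,7)=(72*31+7)%997=245 h(15,28)=(15*31+28)%997=493 -> [245, 493]
  L2: h(245,493)=(245*31+493)%997=112 -> [112]
  root = 112 != target 922
Candidate B: set leaf[0] = 54 -> leaves = [54, 7, 15, 28]
  L0: [54, 7, 15, 28]
  L1: h(54,7)=(54*31+7)%997=684 h(15,28)=(15*31+28)%997=493 -> [684, 493]
  L2: h(684,493)=(684*31+493)%997=760 -> [760]
  root = 760 != target 922
Candidate C: set leaf[3] = 21 -> leaves = [77, 7, 15, 21]
  L0: [77, 7, 15, 21]
  L1: h(77,7)=(77*31+7)%997=400 h(15,21)=(15*31+21)%997=486 -> [400, 486]
  L2: h(400,486)=(400*31+486)%997=922 -> [922]
  root = 922 == target 922  ** MATCH **
Candidate C produces the target root.

Answer: C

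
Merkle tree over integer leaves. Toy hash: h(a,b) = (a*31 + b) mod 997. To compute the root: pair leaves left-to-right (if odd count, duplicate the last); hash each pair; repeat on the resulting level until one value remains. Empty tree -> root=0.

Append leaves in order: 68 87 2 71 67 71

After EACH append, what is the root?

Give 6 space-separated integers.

After append 68 (leaves=[68]):
  L0: [68]
  root=68
After append 87 (leaves=[68, 87]):
  L0: [68, 87]
  L1: h(68,87)=(68*31+87)%997=201 -> [201]
  root=201
After append 2 (leaves=[68, 87, 2]):
  L0: [68, 87, 2]
  L1: h(68,87)=(68*31+87)%997=201 h(2,2)=(2*31+2)%997=64 -> [201, 64]
  L2: h(201,64)=(201*31+64)%997=313 -> [313]
  root=313
After append 71 (leaves=[68, 87, 2, 71]):
  L0: [68, 87, 2, 71]
  L1: h(68,87)=(68*31+87)%997=201 h(2,71)=(2*31+71)%997=133 -> [201, 133]
  L2: h(201,133)=(201*31+133)%997=382 -> [382]
  root=382
After append 67 (leaves=[68, 87, 2, 71, 67]):
  L0: [68, 87, 2, 71, 67]
  L1: h(68,87)=(68*31+87)%997=201 h(2,71)=(2*31+71)%997=133 h(67,67)=(67*31+67)%997=150 -> [201, 133, 150]
  L2: h(201,133)=(201*31+133)%997=382 h(150,150)=(150*31+150)%997=812 -> [382, 812]
  L3: h(382,812)=(382*31+812)%997=690 -> [690]
  root=690
After append 71 (leaves=[68, 87, 2, 71, 67, 71]):
  L0: [68, 87, 2, 71, 67, 71]
  L1: h(68,87)=(68*31+87)%997=201 h(2,71)=(2*31+71)%997=133 h(67,71)=(67*31+71)%997=154 -> [201, 133, 154]
  L2: h(201,133)=(201*31+133)%997=382 h(154,154)=(154*31+154)%997=940 -> [382, 940]
  L3: h(382,940)=(382*31+940)%997=818 -> [818]
  root=818

Answer: 68 201 313 382 690 818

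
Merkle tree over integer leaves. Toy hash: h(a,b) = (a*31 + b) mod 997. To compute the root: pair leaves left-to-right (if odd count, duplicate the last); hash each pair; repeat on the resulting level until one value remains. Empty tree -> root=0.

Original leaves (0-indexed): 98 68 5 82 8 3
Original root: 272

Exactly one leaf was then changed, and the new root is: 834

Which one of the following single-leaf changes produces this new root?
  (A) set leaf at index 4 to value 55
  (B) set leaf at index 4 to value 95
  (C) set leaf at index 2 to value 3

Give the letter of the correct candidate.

Answer: B

Derivation:
Original leaves: [98, 68, 5, 82, 8, 3]
Target new root: 834
Try each candidate change and compute the resulting root:
Candidate A: set leaf[4] = 55 -> leaves = [98, 68, 5, 82, 55, 3]
  L0: [98, 68, 5, 82, 55, 3]
  L1: h(98,68)=(98*31+68)%997=115 h(5,82)=(5*31+82)%997=237 h(55,3)=(55*31+3)%997=711 -> [115, 237, 711]
  L2: h(115,237)=(115*31+237)%997=811 h(711,711)=(711*31+711)%997=818 -> [811, 818]
  L3: h(811,818)=(811*31+818)%997=37 -> [37]
  root = 37 != target 834
Candidate B: set leaf[4] = 95 -> leaves = [98, 68, 5, 82, 95, 3]
  L0: [98, 68, 5, 82, 95, 3]
  L1: h(98,68)=(98*31+68)%997=115 h(5,82)=(5*31+82)%997=237 h(95,3)=(95*31+3)%997=954 -> [115, 237, 954]
  L2: h(115,237)=(115*31+237)%997=811 h(954,954)=(954*31+954)%997=618 -> [811, 618]
  L3: h(811,618)=(811*31+618)%997=834 -> [834]
  root = 834 == target 834  ** MATCH **
Candidate C: set leaf[2] = 3 -> leaves = [98, 68, 3, 82, 8, 3]
  L0: [98, 68, 3, 82, 8, 3]
  L1: h(98,68)=(98*31+68)%997=115 h(3,82)=(3*31+82)%997=175 h(8,3)=(8*31+3)%997=251 -> [115, 175, 251]
  L2: h(115,175)=(115*31+175)%997=749 h(251,251)=(251*31+251)%997=56 -> [749, 56]
  L3: h(749,56)=(749*31+56)%997=344 -> [344]
  root = 344 != target 834
Candidate B produces the target root.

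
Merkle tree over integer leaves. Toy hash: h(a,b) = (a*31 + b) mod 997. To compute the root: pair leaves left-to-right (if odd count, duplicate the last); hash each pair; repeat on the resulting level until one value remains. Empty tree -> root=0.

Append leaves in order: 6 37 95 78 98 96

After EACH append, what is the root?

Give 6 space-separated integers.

Answer: 6 223 980 963 595 531

Derivation:
After append 6 (leaves=[6]):
  L0: [6]
  root=6
After append 37 (leaves=[6, 37]):
  L0: [6, 37]
  L1: h(6,37)=(6*31+37)%997=223 -> [223]
  root=223
After append 95 (leaves=[6, 37, 95]):
  L0: [6, 37, 95]
  L1: h(6,37)=(6*31+37)%997=223 h(95,95)=(95*31+95)%997=49 -> [223, 49]
  L2: h(223,49)=(223*31+49)%997=980 -> [980]
  root=980
After append 78 (leaves=[6, 37, 95, 78]):
  L0: [6, 37, 95, 78]
  L1: h(6,37)=(6*31+37)%997=223 h(95,78)=(95*31+78)%997=32 -> [223, 32]
  L2: h(223,32)=(223*31+32)%997=963 -> [963]
  root=963
After append 98 (leaves=[6, 37, 95, 78, 98]):
  L0: [6, 37, 95, 78, 98]
  L1: h(6,37)=(6*31+37)%997=223 h(95,78)=(95*31+78)%997=32 h(98,98)=(98*31+98)%997=145 -> [223, 32, 145]
  L2: h(223,32)=(223*31+32)%997=963 h(145,145)=(145*31+145)%997=652 -> [963, 652]
  L3: h(963,652)=(963*31+652)%997=595 -> [595]
  root=595
After append 96 (leaves=[6, 37, 95, 78, 98, 96]):
  L0: [6, 37, 95, 78, 98, 96]
  L1: h(6,37)=(6*31+37)%997=223 h(95,78)=(95*31+78)%997=32 h(98,96)=(98*31+96)%997=143 -> [223, 32, 143]
  L2: h(223,32)=(223*31+32)%997=963 h(143,143)=(143*31+143)%997=588 -> [963, 588]
  L3: h(963,588)=(963*31+588)%997=531 -> [531]
  root=531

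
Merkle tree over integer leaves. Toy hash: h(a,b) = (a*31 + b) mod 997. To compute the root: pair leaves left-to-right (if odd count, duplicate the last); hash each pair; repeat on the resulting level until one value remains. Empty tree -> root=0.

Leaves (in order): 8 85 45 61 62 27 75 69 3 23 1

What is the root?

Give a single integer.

L0: [8, 85, 45, 61, 62, 27, 75, 69, 3, 23, 1]
L1: h(8,85)=(8*31+85)%997=333 h(45,61)=(45*31+61)%997=459 h(62,27)=(62*31+27)%997=952 h(75,69)=(75*31+69)%997=400 h(3,23)=(3*31+23)%997=116 h(1,1)=(1*31+1)%997=32 -> [333, 459, 952, 400, 116, 32]
L2: h(333,459)=(333*31+459)%997=812 h(952,400)=(952*31+400)%997=2 h(116,32)=(116*31+32)%997=637 -> [812, 2, 637]
L3: h(812,2)=(812*31+2)%997=249 h(637,637)=(637*31+637)%997=444 -> [249, 444]
L4: h(249,444)=(249*31+444)%997=187 -> [187]

Answer: 187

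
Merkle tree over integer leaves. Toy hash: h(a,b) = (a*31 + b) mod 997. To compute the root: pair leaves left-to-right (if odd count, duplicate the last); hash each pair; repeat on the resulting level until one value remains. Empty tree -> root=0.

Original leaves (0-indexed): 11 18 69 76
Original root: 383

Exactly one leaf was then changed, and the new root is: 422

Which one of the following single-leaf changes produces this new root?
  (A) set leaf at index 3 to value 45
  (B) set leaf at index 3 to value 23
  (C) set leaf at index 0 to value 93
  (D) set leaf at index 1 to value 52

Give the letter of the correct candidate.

Answer: C

Derivation:
Original leaves: [11, 18, 69, 76]
Target new root: 422
Try each candidate change and compute the resulting root:
Candidate A: set leaf[3] = 45 -> leaves = [11, 18, 69, 45]
  L0: [11, 18, 69, 45]
  L1: h(11,18)=(11*31+18)%997=359 h(69,45)=(69*31+45)%997=190 -> [359, 190]
  L2: h(359,190)=(359*31+190)%997=352 -> [352]
  root = 352 != target 422
Candidate B: set leaf[3] = 23 -> leaves = [11, 18, 69, 23]
  L0: [11, 18, 69, 23]
  L1: h(11,18)=(11*31+18)%997=359 h(69,23)=(69*31+23)%997=168 -> [359, 168]
  L2: h(359,168)=(359*31+168)%997=330 -> [330]
  root = 330 != target 422
Candidate C: set leaf[0] = 93 -> leaves = [93, 18, 69, 76]
  L0: [93, 18, 69, 76]
  L1: h(93,18)=(93*31+18)%997=907 h(69,76)=(69*31+76)%997=221 -> [907, 221]
  L2: h(907,221)=(907*31+221)%997=422 -> [422]
  root = 422 == target 422  ** MATCH **
Candidate D: set leaf[1] = 52 -> leaves = [11, 52, 69, 76]
  L0: [11, 52, 69, 76]
  L1: h(11,52)=(11*31+52)%997=393 h(69,76)=(69*31+76)%997=221 -> [393, 221]
  L2: h(393,221)=(393*31+221)%997=440 -> [440]
  root = 440 != target 422
Candidate C produces the target root.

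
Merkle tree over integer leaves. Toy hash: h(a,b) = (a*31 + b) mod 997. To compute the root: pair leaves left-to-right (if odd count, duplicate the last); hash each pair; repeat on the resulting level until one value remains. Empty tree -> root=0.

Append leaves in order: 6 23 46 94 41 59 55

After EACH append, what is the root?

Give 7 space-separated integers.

Answer: 6 209 972 23 823 402 832

Derivation:
After append 6 (leaves=[6]):
  L0: [6]
  root=6
After append 23 (leaves=[6, 23]):
  L0: [6, 23]
  L1: h(6,23)=(6*31+23)%997=209 -> [209]
  root=209
After append 46 (leaves=[6, 23, 46]):
  L0: [6, 23, 46]
  L1: h(6,23)=(6*31+23)%997=209 h(46,46)=(46*31+46)%997=475 -> [209, 475]
  L2: h(209,475)=(209*31+475)%997=972 -> [972]
  root=972
After append 94 (leaves=[6, 23, 46, 94]):
  L0: [6, 23, 46, 94]
  L1: h(6,23)=(6*31+23)%997=209 h(46,94)=(46*31+94)%997=523 -> [209, 523]
  L2: h(209,523)=(209*31+523)%997=23 -> [23]
  root=23
After append 41 (leaves=[6, 23, 46, 94, 41]):
  L0: [6, 23, 46, 94, 41]
  L1: h(6,23)=(6*31+23)%997=209 h(46,94)=(46*31+94)%997=523 h(41,41)=(41*31+41)%997=315 -> [209, 523, 315]
  L2: h(209,523)=(209*31+523)%997=23 h(315,315)=(315*31+315)%997=110 -> [23, 110]
  L3: h(23,110)=(23*31+110)%997=823 -> [823]
  root=823
After append 59 (leaves=[6, 23, 46, 94, 41, 59]):
  L0: [6, 23, 46, 94, 41, 59]
  L1: h(6,23)=(6*31+23)%997=209 h(46,94)=(46*31+94)%997=523 h(41,59)=(41*31+59)%997=333 -> [209, 523, 333]
  L2: h(209,523)=(209*31+523)%997=23 h(333,333)=(333*31+333)%997=686 -> [23, 686]
  L3: h(23,686)=(23*31+686)%997=402 -> [402]
  root=402
After append 55 (leaves=[6, 23, 46, 94, 41, 59, 55]):
  L0: [6, 23, 46, 94, 41, 59, 55]
  L1: h(6,23)=(6*31+23)%997=209 h(46,94)=(46*31+94)%997=523 h(41,59)=(41*31+59)%997=333 h(55,55)=(55*31+55)%997=763 -> [209, 523, 333, 763]
  L2: h(209,523)=(209*31+523)%997=23 h(333,763)=(333*31+763)%997=119 -> [23, 119]
  L3: h(23,119)=(23*31+119)%997=832 -> [832]
  root=832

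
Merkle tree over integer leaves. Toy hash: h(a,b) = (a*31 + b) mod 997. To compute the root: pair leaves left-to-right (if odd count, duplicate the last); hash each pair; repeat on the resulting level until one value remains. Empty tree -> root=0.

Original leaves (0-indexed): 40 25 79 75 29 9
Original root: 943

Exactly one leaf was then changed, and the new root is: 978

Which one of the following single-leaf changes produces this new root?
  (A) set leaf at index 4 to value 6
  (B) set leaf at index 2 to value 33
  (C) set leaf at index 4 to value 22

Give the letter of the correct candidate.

Original leaves: [40, 25, 79, 75, 29, 9]
Target new root: 978
Try each candidate change and compute the resulting root:
Candidate A: set leaf[4] = 6 -> leaves = [40, 25, 79, 75, 6, 9]
  L0: [40, 25, 79, 75, 6, 9]
  L1: h(40,25)=(40*31+25)%997=268 h(79,75)=(79*31+75)%997=530 h(6,9)=(6*31+9)%997=195 -> [268, 530, 195]
  L2: h(268,530)=(268*31+530)%997=862 h(195,195)=(195*31+195)%997=258 -> [862, 258]
  L3: h(862,258)=(862*31+258)%997=61 -> [61]
  root = 61 != target 978
Candidate B: set leaf[2] = 33 -> leaves = [40, 25, 33, 75, 29, 9]
  L0: [40, 25, 33, 75, 29, 9]
  L1: h(40,25)=(40*31+25)%997=268 h(33,75)=(33*31+75)%997=101 h(29,9)=(29*31+9)%997=908 -> [268, 101, 908]
  L2: h(268,101)=(268*31+101)%997=433 h(908,908)=(908*31+908)%997=143 -> [433, 143]
  L3: h(433,143)=(433*31+143)%997=605 -> [605]
  root = 605 != target 978
Candidate C: set leaf[4] = 22 -> leaves = [40, 25, 79, 75, 22, 9]
  L0: [40, 25, 79, 75, 22, 9]
  L1: h(40,25)=(40*31+25)%997=268 h(79,75)=(79*31+75)%997=530 h(22,9)=(22*31+9)%997=691 -> [268, 530, 691]
  L2: h(268,530)=(268*31+530)%997=862 h(691,691)=(691*31+691)%997=178 -> [862, 178]
  L3: h(862,178)=(862*31+178)%997=978 -> [978]
  root = 978 == target 978  ** MATCH **
Candidate C produces the target root.

Answer: C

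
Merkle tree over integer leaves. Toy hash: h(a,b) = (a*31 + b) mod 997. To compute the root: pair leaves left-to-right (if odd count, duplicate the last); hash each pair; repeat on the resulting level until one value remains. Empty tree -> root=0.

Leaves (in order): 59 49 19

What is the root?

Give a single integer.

L0: [59, 49, 19]
L1: h(59,49)=(59*31+49)%997=881 h(19,19)=(19*31+19)%997=608 -> [881, 608]
L2: h(881,608)=(881*31+608)%997=3 -> [3]

Answer: 3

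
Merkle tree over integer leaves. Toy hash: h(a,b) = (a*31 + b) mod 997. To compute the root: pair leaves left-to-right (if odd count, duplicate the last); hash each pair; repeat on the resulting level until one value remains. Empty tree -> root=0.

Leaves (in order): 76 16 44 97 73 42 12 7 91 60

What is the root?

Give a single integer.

L0: [76, 16, 44, 97, 73, 42, 12, 7, 91, 60]
L1: h(76,16)=(76*31+16)%997=378 h(44,97)=(44*31+97)%997=464 h(73,42)=(73*31+42)%997=311 h(12,7)=(12*31+7)%997=379 h(91,60)=(91*31+60)%997=887 -> [378, 464, 311, 379, 887]
L2: h(378,464)=(378*31+464)%997=218 h(311,379)=(311*31+379)%997=50 h(887,887)=(887*31+887)%997=468 -> [218, 50, 468]
L3: h(218,50)=(218*31+50)%997=826 h(468,468)=(468*31+468)%997=21 -> [826, 21]
L4: h(826,21)=(826*31+21)%997=702 -> [702]

Answer: 702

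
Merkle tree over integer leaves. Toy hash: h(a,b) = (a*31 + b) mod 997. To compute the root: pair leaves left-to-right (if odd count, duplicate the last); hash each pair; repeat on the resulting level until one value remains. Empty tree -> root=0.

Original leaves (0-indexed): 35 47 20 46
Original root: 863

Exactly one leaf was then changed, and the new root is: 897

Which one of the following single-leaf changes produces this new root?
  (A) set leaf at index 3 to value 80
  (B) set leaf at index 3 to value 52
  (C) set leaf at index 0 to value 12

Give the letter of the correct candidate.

Answer: A

Derivation:
Original leaves: [35, 47, 20, 46]
Target new root: 897
Try each candidate change and compute the resulting root:
Candidate A: set leaf[3] = 80 -> leaves = [35, 47, 20, 80]
  L0: [35, 47, 20, 80]
  L1: h(35,47)=(35*31+47)%997=135 h(20,80)=(20*31+80)%997=700 -> [135, 700]
  L2: h(135,700)=(135*31+700)%997=897 -> [897]
  root = 897 == target 897  ** MATCH **
Candidate B: set leaf[3] = 52 -> leaves = [35, 47, 20, 52]
  L0: [35, 47, 20, 52]
  L1: h(35,47)=(35*31+47)%997=135 h(20,52)=(20*31+52)%997=672 -> [135, 672]
  L2: h(135,672)=(135*31+672)%997=869 -> [869]
  root = 869 != target 897
Candidate C: set leaf[0] = 12 -> leaves = [12, 47, 20, 46]
  L0: [12, 47, 20, 46]
  L1: h(12,47)=(12*31+47)%997=419 h(20,46)=(20*31+46)%997=666 -> [419, 666]
  L2: h(419,666)=(419*31+666)%997=694 -> [694]
  root = 694 != target 897
Candidate A produces the target root.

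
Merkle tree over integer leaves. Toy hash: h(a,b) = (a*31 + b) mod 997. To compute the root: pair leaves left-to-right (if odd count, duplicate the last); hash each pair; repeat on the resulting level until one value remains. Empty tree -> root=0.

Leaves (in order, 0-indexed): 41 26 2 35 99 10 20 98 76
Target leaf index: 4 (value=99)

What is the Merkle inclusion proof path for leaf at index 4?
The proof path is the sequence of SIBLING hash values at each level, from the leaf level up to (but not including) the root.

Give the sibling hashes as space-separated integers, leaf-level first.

L0 (leaves): [41, 26, 2, 35, 99, 10, 20, 98, 76], target index=4
L1: h(41,26)=(41*31+26)%997=300 [pair 0] h(2,35)=(2*31+35)%997=97 [pair 1] h(99,10)=(99*31+10)%997=88 [pair 2] h(20,98)=(20*31+98)%997=718 [pair 3] h(76,76)=(76*31+76)%997=438 [pair 4] -> [300, 97, 88, 718, 438]
  Sibling for proof at L0: 10
L2: h(300,97)=(300*31+97)%997=424 [pair 0] h(88,718)=(88*31+718)%997=455 [pair 1] h(438,438)=(438*31+438)%997=58 [pair 2] -> [424, 455, 58]
  Sibling for proof at L1: 718
L3: h(424,455)=(424*31+455)%997=638 [pair 0] h(58,58)=(58*31+58)%997=859 [pair 1] -> [638, 859]
  Sibling for proof at L2: 424
L4: h(638,859)=(638*31+859)%997=697 [pair 0] -> [697]
  Sibling for proof at L3: 859
Root: 697
Proof path (sibling hashes from leaf to root): [10, 718, 424, 859]

Answer: 10 718 424 859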